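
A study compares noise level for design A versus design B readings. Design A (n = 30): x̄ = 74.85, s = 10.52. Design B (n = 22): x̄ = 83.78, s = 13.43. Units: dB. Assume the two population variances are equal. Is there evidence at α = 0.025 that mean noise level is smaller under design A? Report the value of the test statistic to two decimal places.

Let group 1 = design A, group 2 = design B. H0: μ_1 = μ_2; H1: μ_1 < μ_2 (two-sample pooled-variance t-test, left-tailed).
s_p² = [(30−1)·10.52² + (22−1)·13.43²]/(30+22−2) = 139.942
t = (74.85 − 83.78)/√[139.942·(1/30 + 1/22)] = -2.69
df = n₁ + n₂ − 2 = 50
p-value = P(T ≤ -2.69) ≈ 0.005
Since p ≈ 0.005 < α = 0.025, reject H0; the data support H1.

-2.69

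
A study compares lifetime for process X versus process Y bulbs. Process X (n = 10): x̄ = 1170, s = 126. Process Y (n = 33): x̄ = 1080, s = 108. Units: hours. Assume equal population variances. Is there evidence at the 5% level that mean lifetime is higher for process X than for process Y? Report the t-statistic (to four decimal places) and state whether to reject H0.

Let group 1 = process X, group 2 = process Y. H0: μ_1 = μ_2; H1: μ_1 > μ_2 (two-sample pooled-variance t-test, right-tailed).
s_p² = [(10−1)·126² + (33−1)·108²]/(10+33−2) = 12588.6
t = (1170 − 1080)/√[12588.6·(1/10 + 1/33)] = 2.2222
df = n₁ + n₂ − 2 = 41
p-value = P(T ≥ 2.2222) ≈ 0.016
Since p ≈ 0.016 < α = 0.05, reject H0; the evidence is statistically significant.

t = 2.2222; reject H0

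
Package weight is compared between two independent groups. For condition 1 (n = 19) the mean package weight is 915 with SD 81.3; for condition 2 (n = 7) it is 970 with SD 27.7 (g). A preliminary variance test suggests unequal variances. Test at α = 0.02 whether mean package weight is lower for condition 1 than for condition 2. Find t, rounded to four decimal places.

Let group 1 = condition 1, group 2 = condition 2. H0: μ_1 = μ_2; H1: μ_1 < μ_2 (Welch's two-sample t-test, left-tailed).
t = (x̄_1 − x̄_2)/√(s_1²/n_1 + s_2²/n_2) = (915 − 970)/√(81.3²/19 + 27.7²/7) = -2.5714
Welch–Satterthwaite df ≈ 23.99
p-value = P(T ≤ -2.5714) ≈ 0.008
Since p ≈ 0.008 < α = 0.02, reject H0; the evidence is statistically significant.

-2.5714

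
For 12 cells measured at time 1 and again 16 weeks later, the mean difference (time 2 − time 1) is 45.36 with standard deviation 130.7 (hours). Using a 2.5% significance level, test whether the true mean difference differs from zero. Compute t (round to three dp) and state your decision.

t = 1.202; fail to reject H0

H0: μ_d = 0; H1: μ_d ≠ 0 (paired t-test on the differences, two-sided).
t = d̄/(s_d/√n) = 45.36/(130.7/√12) = 1.202
df = n − 1 = 11
Two-sided p-value ≈ 0.2545
Since p ≈ 0.2545 > α = 0.025, fail to reject H0; the evidence is not statistically significant.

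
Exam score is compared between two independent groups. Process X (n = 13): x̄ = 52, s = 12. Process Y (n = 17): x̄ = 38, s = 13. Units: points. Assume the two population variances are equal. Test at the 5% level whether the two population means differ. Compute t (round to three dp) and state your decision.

t = 3.020; reject H0

Let group 1 = process X, group 2 = process Y. H0: μ_1 = μ_2; H1: μ_1 ≠ μ_2 (two-sample pooled-variance t-test, two-sided).
s_p² = [(13−1)·12² + (17−1)·13²]/(13+17−2) = 158.286
t = (52 − 38)/√[158.286·(1/13 + 1/17)] = 3.020
df = n₁ + n₂ − 2 = 28
Two-sided p-value ≈ 0.0053
Since p ≈ 0.0053 < α = 0.05, reject H0; the evidence is statistically significant.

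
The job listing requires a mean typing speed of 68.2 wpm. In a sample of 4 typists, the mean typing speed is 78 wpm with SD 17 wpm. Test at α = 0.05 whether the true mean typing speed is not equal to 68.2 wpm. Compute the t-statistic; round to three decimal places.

H0: μ = 68.2; H1: μ ≠ 68.2 (one-sample t-test, two-sided).
t = (x̄ − μ₀)/(s/√n) = (78 − 68.2)/(17/√4) = 1.153
df = n − 1 = 3
Two-sided p-value ≈ 0.332
Since p ≈ 0.332 > α = 0.05, fail to reject H0; the evidence is not statistically significant.

1.153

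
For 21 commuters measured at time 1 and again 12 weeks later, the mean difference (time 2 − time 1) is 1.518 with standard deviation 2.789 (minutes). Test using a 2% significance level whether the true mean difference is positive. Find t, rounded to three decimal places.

H0: μ_d = 0; H1: μ_d > 0 (paired t-test on the differences, right-tailed).
t = d̄/(s_d/√n) = 1.518/(2.789/√21) = 2.494
df = n − 1 = 20
p-value = P(T ≥ 2.494) ≈ 0.0107
Since p ≈ 0.0107 < α = 0.02, reject H0; the evidence is statistically significant.

2.494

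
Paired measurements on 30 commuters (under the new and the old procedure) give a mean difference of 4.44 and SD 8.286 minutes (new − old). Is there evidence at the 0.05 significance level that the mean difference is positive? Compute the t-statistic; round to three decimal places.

H0: μ_d = 0; H1: μ_d > 0 (paired t-test on the differences, right-tailed).
t = d̄/(s_d/√n) = 4.44/(8.286/√30) = 2.935
df = n − 1 = 29
p-value = P(T ≥ 2.935) ≈ 0.0032
Since p ≈ 0.0032 < α = 0.05, reject H0; the evidence is statistically significant.

2.935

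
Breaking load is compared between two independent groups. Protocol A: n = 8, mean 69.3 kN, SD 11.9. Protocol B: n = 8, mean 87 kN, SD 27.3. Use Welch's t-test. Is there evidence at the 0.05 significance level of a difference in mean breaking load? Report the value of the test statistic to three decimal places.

-1.681

Let group 1 = protocol A, group 2 = protocol B. H0: μ_1 = μ_2; H1: μ_1 ≠ μ_2 (Welch's two-sample t-test, two-sided).
t = (x̄_1 − x̄_2)/√(s_1²/n_1 + s_2²/n_2) = (69.3 − 87)/√(11.9²/8 + 27.3²/8) = -1.681
Welch–Satterthwaite df ≈ 9.57
Two-sided p-value ≈ 0.125
Since p ≈ 0.125 > α = 0.05, fail to reject H0; the evidence is not statistically significant.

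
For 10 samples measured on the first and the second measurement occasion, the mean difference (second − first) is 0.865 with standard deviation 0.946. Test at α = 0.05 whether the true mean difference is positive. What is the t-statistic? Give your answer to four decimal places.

2.8915

H0: μ_d = 0; H1: μ_d > 0 (paired t-test on the differences, right-tailed).
t = d̄/(s_d/√n) = 0.865/(0.946/√10) = 2.8915
df = n − 1 = 9
p-value = P(T ≥ 2.8915) ≈ 0.0089
Since p ≈ 0.0089 < α = 0.05, reject H0; the data support H1.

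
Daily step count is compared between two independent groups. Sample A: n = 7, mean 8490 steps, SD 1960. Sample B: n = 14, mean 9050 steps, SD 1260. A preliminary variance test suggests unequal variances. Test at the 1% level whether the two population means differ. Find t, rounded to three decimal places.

Let group 1 = sample A, group 2 = sample B. H0: μ_1 = μ_2; H1: μ_1 ≠ μ_2 (Welch's two-sample t-test, two-sided).
t = (x̄_1 − x̄_2)/√(s_1²/n_1 + s_2²/n_2) = (8490 − 9050)/√(1960²/7 + 1260²/14) = -0.688
Welch–Satterthwaite df ≈ 8.57
Two-sided p-value ≈ 0.5096
Since p ≈ 0.5096 > α = 0.01, fail to reject H0; the evidence is not statistically significant.

-0.688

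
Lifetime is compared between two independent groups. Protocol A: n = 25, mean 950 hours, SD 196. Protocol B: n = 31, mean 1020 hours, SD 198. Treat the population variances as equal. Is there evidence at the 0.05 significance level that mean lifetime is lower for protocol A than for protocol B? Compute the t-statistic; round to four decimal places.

-1.3211

Let group 1 = protocol A, group 2 = protocol B. H0: μ_1 = μ_2; H1: μ_1 < μ_2 (two-sample pooled-variance t-test, left-tailed).
s_p² = [(25−1)·196² + (31−1)·198²]/(25+31−2) = 38853.8
t = (950 − 1020)/√[38853.8·(1/25 + 1/31)] = -1.3211
df = n₁ + n₂ − 2 = 54
p-value = P(T ≤ -1.3211) ≈ 0.096
Since p ≈ 0.096 > α = 0.05, fail to reject H0; the evidence is not statistically significant.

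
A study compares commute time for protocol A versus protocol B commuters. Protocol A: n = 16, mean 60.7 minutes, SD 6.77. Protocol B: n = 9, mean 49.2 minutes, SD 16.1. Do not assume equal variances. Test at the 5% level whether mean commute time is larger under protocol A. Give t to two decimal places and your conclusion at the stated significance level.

Let group 1 = protocol A, group 2 = protocol B. H0: μ_1 = μ_2; H1: μ_1 > μ_2 (Welch's two-sample t-test, right-tailed).
t = (x̄_1 − x̄_2)/√(s_1²/n_1 + s_2²/n_2) = (60.7 − 49.2)/√(6.77²/16 + 16.1²/9) = 2.04
Welch–Satterthwaite df ≈ 9.62
p-value = P(T ≥ 2.04) ≈ 0.035
Since p ≈ 0.035 < α = 0.05, reject H0; the evidence is statistically significant.

t = 2.04; reject H0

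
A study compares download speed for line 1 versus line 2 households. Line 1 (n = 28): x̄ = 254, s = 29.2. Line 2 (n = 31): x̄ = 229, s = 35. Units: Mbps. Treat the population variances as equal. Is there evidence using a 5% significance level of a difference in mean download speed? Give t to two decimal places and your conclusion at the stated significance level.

t = 2.96; reject H0

Let group 1 = line 1, group 2 = line 2. H0: μ_1 = μ_2; H1: μ_1 ≠ μ_2 (two-sample pooled-variance t-test, two-sided).
s_p² = [(28−1)·29.2² + (31−1)·35²]/(28+31−2) = 1048.62
t = (254 − 229)/√[1048.62·(1/28 + 1/31)] = 2.96
df = n₁ + n₂ − 2 = 57
Two-sided p-value ≈ 0.0045
Since p ≈ 0.0045 < α = 0.05, reject H0; the data support H1.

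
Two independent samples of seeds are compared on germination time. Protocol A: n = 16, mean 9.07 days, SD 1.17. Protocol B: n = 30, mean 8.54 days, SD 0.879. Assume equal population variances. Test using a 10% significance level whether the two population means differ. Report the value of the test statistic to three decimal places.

1.733

Let group 1 = protocol A, group 2 = protocol B. H0: μ_1 = μ_2; H1: μ_1 ≠ μ_2 (two-sample pooled-variance t-test, two-sided).
s_p² = [(16−1)·1.17² + (30−1)·0.879²]/(16+30−2) = 0.975911
t = (9.07 − 8.54)/√[0.975911·(1/16 + 1/30)] = 1.733
df = n₁ + n₂ − 2 = 44
Two-sided p-value ≈ 0.090
Since p ≈ 0.090 < α = 0.1, reject H0; the data support H1.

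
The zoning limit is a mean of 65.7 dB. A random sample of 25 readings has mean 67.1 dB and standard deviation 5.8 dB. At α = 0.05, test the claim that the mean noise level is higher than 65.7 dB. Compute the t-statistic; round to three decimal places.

1.207

H0: μ = 65.7; H1: μ > 65.7 (one-sample t-test, right-tailed).
t = (x̄ − μ₀)/(s/√n) = (67.1 − 65.7)/(5.8/√25) = 1.207
df = n − 1 = 24
p-value = P(T ≥ 1.207) ≈ 0.1196
Since p ≈ 0.1196 > α = 0.05, fail to reject H0; the evidence is not statistically significant.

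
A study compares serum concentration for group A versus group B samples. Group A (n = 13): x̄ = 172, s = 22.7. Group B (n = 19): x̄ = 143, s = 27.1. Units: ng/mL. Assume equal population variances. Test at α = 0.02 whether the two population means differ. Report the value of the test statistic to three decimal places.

3.168

Let group 1 = group A, group 2 = group B. H0: μ_1 = μ_2; H1: μ_1 ≠ μ_2 (two-sample pooled-variance t-test, two-sided).
s_p² = [(13−1)·22.7² + (19−1)·27.1²]/(13+19−2) = 646.762
t = (172 − 143)/√[646.762·(1/13 + 1/19)] = 3.168
df = n₁ + n₂ − 2 = 30
Two-sided p-value ≈ 0.004
Since p ≈ 0.004 < α = 0.02, reject H0; the data support H1.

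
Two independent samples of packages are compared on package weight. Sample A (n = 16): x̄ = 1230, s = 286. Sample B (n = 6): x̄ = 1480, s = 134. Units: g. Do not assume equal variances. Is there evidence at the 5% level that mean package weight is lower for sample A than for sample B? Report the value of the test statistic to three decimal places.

-2.777

Let group 1 = sample A, group 2 = sample B. H0: μ_1 = μ_2; H1: μ_1 < μ_2 (Welch's two-sample t-test, left-tailed).
t = (x̄_1 − x̄_2)/√(s_1²/n_1 + s_2²/n_2) = (1230 − 1480)/√(286²/16 + 134²/6) = -2.777
Welch–Satterthwaite df ≈ 18.59
p-value = P(T ≤ -2.777) ≈ 0.006
Since p ≈ 0.006 < α = 0.05, reject H0; the evidence is statistically significant.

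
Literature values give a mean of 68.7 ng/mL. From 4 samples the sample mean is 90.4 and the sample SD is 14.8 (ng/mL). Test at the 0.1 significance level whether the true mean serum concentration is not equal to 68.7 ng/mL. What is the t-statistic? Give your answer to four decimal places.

H0: μ = 68.7; H1: μ ≠ 68.7 (one-sample t-test, two-sided).
t = (x̄ − μ₀)/(s/√n) = (90.4 − 68.7)/(14.8/√4) = 2.9324
df = n − 1 = 3
Two-sided p-value ≈ 0.0609
Since p ≈ 0.0609 < α = 0.1, reject H0; the evidence is statistically significant.

2.9324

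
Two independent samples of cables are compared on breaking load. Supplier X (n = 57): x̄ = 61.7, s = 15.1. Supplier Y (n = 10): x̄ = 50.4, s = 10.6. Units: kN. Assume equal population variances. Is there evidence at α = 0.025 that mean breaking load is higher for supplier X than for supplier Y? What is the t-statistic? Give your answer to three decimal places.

2.264

Let group 1 = supplier X, group 2 = supplier Y. H0: μ_1 = μ_2; H1: μ_1 > μ_2 (two-sample pooled-variance t-test, right-tailed).
s_p² = [(57−1)·15.1² + (10−1)·10.6²]/(57+10−2) = 211.997
t = (61.7 − 50.4)/√[211.997·(1/57 + 1/10)] = 2.264
df = n₁ + n₂ − 2 = 65
p-value = P(T ≥ 2.264) ≈ 0.013
Since p ≈ 0.013 < α = 0.025, reject H0; the evidence is statistically significant.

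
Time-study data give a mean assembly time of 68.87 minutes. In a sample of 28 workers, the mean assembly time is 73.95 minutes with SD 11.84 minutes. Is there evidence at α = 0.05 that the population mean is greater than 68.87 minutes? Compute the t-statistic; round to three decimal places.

2.270

H0: μ = 68.87; H1: μ > 68.87 (one-sample t-test, right-tailed).
t = (x̄ − μ₀)/(s/√n) = (73.95 − 68.87)/(11.84/√28) = 2.270
df = n − 1 = 27
p-value = P(T ≥ 2.270) ≈ 0.0157
Since p ≈ 0.0157 < α = 0.05, reject H0; the data support H1.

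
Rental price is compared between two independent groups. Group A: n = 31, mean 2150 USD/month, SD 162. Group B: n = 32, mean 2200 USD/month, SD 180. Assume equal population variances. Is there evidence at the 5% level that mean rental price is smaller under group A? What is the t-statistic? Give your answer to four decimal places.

Let group 1 = group A, group 2 = group B. H0: μ_1 = μ_2; H1: μ_1 < μ_2 (two-sample pooled-variance t-test, left-tailed).
s_p² = [(31−1)·162² + (32−1)·180²]/(31+32−2) = 29372.5
t = (2150 − 2200)/√[29372.5·(1/31 + 1/32)] = -1.1577
df = n₁ + n₂ − 2 = 61
p-value = P(T ≤ -1.1577) ≈ 0.126
Since p ≈ 0.126 > α = 0.05, fail to reject H0; the data do not provide sufficient evidence against H0.

-1.1577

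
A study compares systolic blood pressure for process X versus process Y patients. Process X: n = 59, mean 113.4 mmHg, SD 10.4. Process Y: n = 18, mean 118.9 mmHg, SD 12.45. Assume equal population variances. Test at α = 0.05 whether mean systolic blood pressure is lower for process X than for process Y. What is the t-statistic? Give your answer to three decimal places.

-1.874

Let group 1 = process X, group 2 = process Y. H0: μ_1 = μ_2; H1: μ_1 < μ_2 (two-sample pooled-variance t-test, left-tailed).
s_p² = [(59−1)·10.4² + (18−1)·12.45²]/(59+18−2) = 118.778
t = (113.4 − 118.9)/√[118.778·(1/59 + 1/18)] = -1.874
df = n₁ + n₂ − 2 = 75
p-value = P(T ≤ -1.874) ≈ 0.032
Since p ≈ 0.032 < α = 0.05, reject H0; the evidence is statistically significant.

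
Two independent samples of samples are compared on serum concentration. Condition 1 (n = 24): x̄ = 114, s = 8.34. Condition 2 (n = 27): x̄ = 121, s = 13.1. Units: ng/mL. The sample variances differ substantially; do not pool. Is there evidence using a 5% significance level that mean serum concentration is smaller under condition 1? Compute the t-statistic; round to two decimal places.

-2.30

Let group 1 = condition 1, group 2 = condition 2. H0: μ_1 = μ_2; H1: μ_1 < μ_2 (Welch's two-sample t-test, left-tailed).
t = (x̄_1 − x̄_2)/√(s_1²/n_1 + s_2²/n_2) = (114 − 121)/√(8.34²/24 + 13.1²/27) = -2.30
Welch–Satterthwaite df ≈ 44.63
p-value = P(T ≤ -2.30) ≈ 0.0131
Since p ≈ 0.0131 < α = 0.05, reject H0; the data support H1.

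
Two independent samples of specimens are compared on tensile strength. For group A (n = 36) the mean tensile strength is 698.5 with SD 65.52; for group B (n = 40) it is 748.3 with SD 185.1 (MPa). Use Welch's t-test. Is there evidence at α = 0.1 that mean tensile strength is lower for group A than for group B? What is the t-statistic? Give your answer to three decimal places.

Let group 1 = group A, group 2 = group B. H0: μ_1 = μ_2; H1: μ_1 < μ_2 (Welch's two-sample t-test, left-tailed).
t = (x̄_1 − x̄_2)/√(s_1²/n_1 + s_2²/n_2) = (698.5 − 748.3)/√(65.52²/36 + 185.1²/40) = -1.594
Welch–Satterthwaite df ≈ 49.54
p-value = P(T ≤ -1.594) ≈ 0.0586
Since p ≈ 0.0586 < α = 0.1, reject H0; the data support H1.

-1.594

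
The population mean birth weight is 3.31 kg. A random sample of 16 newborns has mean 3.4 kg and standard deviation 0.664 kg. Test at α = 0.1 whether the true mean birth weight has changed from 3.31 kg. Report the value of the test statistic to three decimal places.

0.542

H0: μ = 3.31; H1: μ ≠ 3.31 (one-sample t-test, two-sided).
t = (x̄ − μ₀)/(s/√n) = (3.4 − 3.31)/(0.664/√16) = 0.542
df = n − 1 = 15
Two-sided p-value ≈ 0.5957
Since p ≈ 0.5957 > α = 0.1, fail to reject H0; the evidence is not statistically significant.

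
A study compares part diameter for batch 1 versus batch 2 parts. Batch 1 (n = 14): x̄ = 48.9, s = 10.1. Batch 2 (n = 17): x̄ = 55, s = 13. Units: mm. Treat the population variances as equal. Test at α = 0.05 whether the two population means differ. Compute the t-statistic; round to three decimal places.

-1.434

Let group 1 = batch 1, group 2 = batch 2. H0: μ_1 = μ_2; H1: μ_1 ≠ μ_2 (two-sample pooled-variance t-test, two-sided).
s_p² = [(14−1)·10.1² + (17−1)·13²]/(14+17−2) = 138.97
t = (48.9 − 55)/√[138.97·(1/14 + 1/17)] = -1.434
df = n₁ + n₂ − 2 = 29
Two-sided p-value ≈ 0.162
Since p ≈ 0.162 > α = 0.05, fail to reject H0; the data do not provide sufficient evidence against H0.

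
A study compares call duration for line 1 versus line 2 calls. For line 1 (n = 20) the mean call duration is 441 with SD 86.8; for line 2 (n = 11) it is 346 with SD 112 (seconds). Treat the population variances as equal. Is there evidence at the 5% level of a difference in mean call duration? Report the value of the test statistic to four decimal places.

2.6297

Let group 1 = line 1, group 2 = line 2. H0: μ_1 = μ_2; H1: μ_1 ≠ μ_2 (two-sample pooled-variance t-test, two-sided).
s_p² = [(20−1)·86.8² + (11−1)·112²]/(20+11−2) = 9261.74
t = (441 − 346)/√[9261.74·(1/20 + 1/11)] = 2.6297
df = n₁ + n₂ − 2 = 29
Two-sided p-value ≈ 0.0135
Since p ≈ 0.0135 < α = 0.05, reject H0; the evidence is statistically significant.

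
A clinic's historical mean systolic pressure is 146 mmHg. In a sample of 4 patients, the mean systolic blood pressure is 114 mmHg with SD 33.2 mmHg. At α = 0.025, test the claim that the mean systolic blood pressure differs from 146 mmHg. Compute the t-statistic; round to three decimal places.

-1.928

H0: μ = 146; H1: μ ≠ 146 (one-sample t-test, two-sided).
t = (x̄ − μ₀)/(s/√n) = (114 − 146)/(33.2/√4) = -1.928
df = n − 1 = 3
Two-sided p-value ≈ 0.1495
Since p ≈ 0.1495 > α = 0.025, fail to reject H0; the data do not provide sufficient evidence against H0.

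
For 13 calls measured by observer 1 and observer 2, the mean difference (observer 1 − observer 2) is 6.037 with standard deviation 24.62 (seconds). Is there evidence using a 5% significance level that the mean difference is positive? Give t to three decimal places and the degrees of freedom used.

H0: μ_d = 0; H1: μ_d > 0 (paired t-test on the differences, right-tailed).
t = d̄/(s_d/√n) = 6.037/(24.62/√13) = 0.884
df = n − 1 = 12
p-value = P(T ≥ 0.884) ≈ 0.1970
Since p ≈ 0.1970 > α = 0.05, fail to reject H0; the data do not provide sufficient evidence against H0.

t = 0.884, df = 12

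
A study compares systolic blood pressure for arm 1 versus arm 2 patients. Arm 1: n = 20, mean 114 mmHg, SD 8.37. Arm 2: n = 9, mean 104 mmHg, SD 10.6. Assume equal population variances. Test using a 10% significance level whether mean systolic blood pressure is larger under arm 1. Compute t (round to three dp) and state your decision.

t = 2.741; reject H0

Let group 1 = arm 1, group 2 = arm 2. H0: μ_1 = μ_2; H1: μ_1 > μ_2 (two-sample pooled-variance t-test, right-tailed).
s_p² = [(20−1)·8.37² + (9−1)·10.6²]/(20+9−2) = 82.5912
t = (114 − 104)/√[82.5912·(1/20 + 1/9)] = 2.741
df = n₁ + n₂ − 2 = 27
p-value = P(T ≥ 2.741) ≈ 0.0054
Since p ≈ 0.0054 < α = 0.1, reject H0; the evidence is statistically significant.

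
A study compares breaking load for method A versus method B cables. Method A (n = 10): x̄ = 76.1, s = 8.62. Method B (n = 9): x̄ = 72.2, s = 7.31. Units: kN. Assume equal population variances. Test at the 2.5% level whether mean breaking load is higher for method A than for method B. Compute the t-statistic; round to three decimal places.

1.057

Let group 1 = method A, group 2 = method B. H0: μ_1 = μ_2; H1: μ_1 > μ_2 (two-sample pooled-variance t-test, right-tailed).
s_p² = [(10−1)·8.62² + (9−1)·7.31²]/(10+9−2) = 64.484
t = (76.1 − 72.2)/√[64.484·(1/10 + 1/9)] = 1.057
df = n₁ + n₂ − 2 = 17
p-value = P(T ≥ 1.057) ≈ 0.1526
Since p ≈ 0.1526 > α = 0.025, fail to reject H0; the evidence is not statistically significant.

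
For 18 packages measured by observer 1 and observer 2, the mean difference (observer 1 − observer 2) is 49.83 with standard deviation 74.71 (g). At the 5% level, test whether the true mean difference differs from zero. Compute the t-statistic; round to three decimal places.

2.830

H0: μ_d = 0; H1: μ_d ≠ 0 (paired t-test on the differences, two-sided).
t = d̄/(s_d/√n) = 49.83/(74.71/√18) = 2.830
df = n − 1 = 17
Two-sided p-value ≈ 0.0116
Since p ≈ 0.0116 < α = 0.05, reject H0; the data support H1.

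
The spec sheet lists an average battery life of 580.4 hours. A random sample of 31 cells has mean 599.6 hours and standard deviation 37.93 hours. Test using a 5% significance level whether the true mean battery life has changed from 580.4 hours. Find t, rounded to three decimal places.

H0: μ = 580.4; H1: μ ≠ 580.4 (one-sample t-test, two-sided).
t = (x̄ − μ₀)/(s/√n) = (599.6 − 580.4)/(37.93/√31) = 2.818
df = n − 1 = 30
Two-sided p-value ≈ 0.008
Since p ≈ 0.008 < α = 0.05, reject H0; the data support H1.

2.818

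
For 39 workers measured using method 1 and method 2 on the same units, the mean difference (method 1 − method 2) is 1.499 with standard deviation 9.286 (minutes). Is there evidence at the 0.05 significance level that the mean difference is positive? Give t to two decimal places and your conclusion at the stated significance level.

H0: μ_d = 0; H1: μ_d > 0 (paired t-test on the differences, right-tailed).
t = d̄/(s_d/√n) = 1.499/(9.286/√39) = 1.01
df = n − 1 = 38
p-value = P(T ≥ 1.01) ≈ 0.1599
Since p ≈ 0.1599 > α = 0.05, fail to reject H0; the evidence is not statistically significant.

t = 1.01; fail to reject H0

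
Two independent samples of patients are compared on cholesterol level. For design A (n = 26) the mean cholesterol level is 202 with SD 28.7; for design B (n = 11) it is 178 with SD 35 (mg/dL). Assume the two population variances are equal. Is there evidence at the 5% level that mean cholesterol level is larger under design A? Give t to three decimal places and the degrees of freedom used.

t = 2.178, df = 35

Let group 1 = design A, group 2 = design B. H0: μ_1 = μ_2; H1: μ_1 > μ_2 (two-sample pooled-variance t-test, right-tailed).
s_p² = [(26−1)·28.7² + (11−1)·35²]/(26+11−2) = 938.35
t = (202 − 178)/√[938.35·(1/26 + 1/11)] = 2.178
df = n₁ + n₂ − 2 = 35
p-value = P(T ≥ 2.178) ≈ 0.018
Since p ≈ 0.018 < α = 0.05, reject H0; the data support H1.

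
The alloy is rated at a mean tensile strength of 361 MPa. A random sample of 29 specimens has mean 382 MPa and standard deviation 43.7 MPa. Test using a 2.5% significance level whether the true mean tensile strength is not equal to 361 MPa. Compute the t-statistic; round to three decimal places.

H0: μ = 361; H1: μ ≠ 361 (one-sample t-test, two-sided).
t = (x̄ − μ₀)/(s/√n) = (382 − 361)/(43.7/√29) = 2.588
df = n − 1 = 28
Two-sided p-value ≈ 0.015
Since p ≈ 0.015 < α = 0.025, reject H0; the data support H1.

2.588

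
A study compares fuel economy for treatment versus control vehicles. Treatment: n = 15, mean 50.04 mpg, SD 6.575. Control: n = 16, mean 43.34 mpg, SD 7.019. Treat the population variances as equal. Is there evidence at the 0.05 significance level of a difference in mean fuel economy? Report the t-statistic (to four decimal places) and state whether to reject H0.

Let group 1 = treatment, group 2 = control. H0: μ_1 = μ_2; H1: μ_1 ≠ μ_2 (two-sample pooled-variance t-test, two-sided).
s_p² = [(15−1)·6.575² + (16−1)·7.019²]/(15+16−2) = 46.3526
t = (50.04 − 43.34)/√[46.3526·(1/15 + 1/16)] = 2.7382
df = n₁ + n₂ − 2 = 29
Two-sided p-value ≈ 0.010
Since p ≈ 0.010 < α = 0.05, reject H0; the data support H1.

t = 2.7382; reject H0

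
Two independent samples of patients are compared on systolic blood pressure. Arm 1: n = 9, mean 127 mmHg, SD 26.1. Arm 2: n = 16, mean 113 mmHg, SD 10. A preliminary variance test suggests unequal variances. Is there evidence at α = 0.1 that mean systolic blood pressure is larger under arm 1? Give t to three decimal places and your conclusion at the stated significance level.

Let group 1 = arm 1, group 2 = arm 2. H0: μ_1 = μ_2; H1: μ_1 > μ_2 (Welch's two-sample t-test, right-tailed).
t = (x̄_1 − x̄_2)/√(s_1²/n_1 + s_2²/n_2) = (127 − 113)/√(26.1²/9 + 10²/16) = 1.547
Welch–Satterthwaite df ≈ 9.34
p-value = P(T ≥ 1.547) ≈ 0.078
Since p ≈ 0.078 < α = 0.1, reject H0; the evidence is statistically significant.

t = 1.547; reject H0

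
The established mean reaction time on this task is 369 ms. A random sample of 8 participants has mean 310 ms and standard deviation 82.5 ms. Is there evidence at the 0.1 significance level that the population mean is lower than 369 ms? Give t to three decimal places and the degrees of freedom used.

t = -2.023, df = 7

H0: μ = 369; H1: μ < 369 (one-sample t-test, left-tailed).
t = (x̄ − μ₀)/(s/√n) = (310 − 369)/(82.5/√8) = -2.023
df = n − 1 = 7
p-value = P(T ≤ -2.023) ≈ 0.0414
Since p ≈ 0.0414 < α = 0.1, reject H0; the data support H1.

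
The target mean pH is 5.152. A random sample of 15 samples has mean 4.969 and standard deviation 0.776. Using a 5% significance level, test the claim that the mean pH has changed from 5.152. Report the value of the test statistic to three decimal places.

H0: μ = 5.152; H1: μ ≠ 5.152 (one-sample t-test, two-sided).
t = (x̄ − μ₀)/(s/√n) = (4.969 − 5.152)/(0.776/√15) = -0.913
df = n − 1 = 14
Two-sided p-value ≈ 0.377
Since p ≈ 0.377 > α = 0.05, fail to reject H0; the data do not provide sufficient evidence against H0.

-0.913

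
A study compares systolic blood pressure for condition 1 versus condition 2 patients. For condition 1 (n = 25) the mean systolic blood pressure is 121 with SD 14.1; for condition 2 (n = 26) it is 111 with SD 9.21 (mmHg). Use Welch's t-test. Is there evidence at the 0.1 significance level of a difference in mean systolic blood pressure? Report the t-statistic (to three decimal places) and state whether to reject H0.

Let group 1 = condition 1, group 2 = condition 2. H0: μ_1 = μ_2; H1: μ_1 ≠ μ_2 (Welch's two-sample t-test, two-sided).
t = (x̄_1 − x̄_2)/√(s_1²/n_1 + s_2²/n_2) = (121 − 111)/√(14.1²/25 + 9.21²/26) = 2.986
Welch–Satterthwaite df ≈ 41.09
Two-sided p-value ≈ 0.005
Since p ≈ 0.005 < α = 0.1, reject H0; the evidence is statistically significant.

t = 2.986; reject H0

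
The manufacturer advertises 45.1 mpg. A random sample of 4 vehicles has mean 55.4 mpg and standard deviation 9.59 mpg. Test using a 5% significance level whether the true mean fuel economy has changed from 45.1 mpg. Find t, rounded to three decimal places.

2.148

H0: μ = 45.1; H1: μ ≠ 45.1 (one-sample t-test, two-sided).
t = (x̄ − μ₀)/(s/√n) = (55.4 − 45.1)/(9.59/√4) = 2.148
df = n − 1 = 3
Two-sided p-value ≈ 0.1209
Since p ≈ 0.1209 > α = 0.05, fail to reject H0; the data do not provide sufficient evidence against H0.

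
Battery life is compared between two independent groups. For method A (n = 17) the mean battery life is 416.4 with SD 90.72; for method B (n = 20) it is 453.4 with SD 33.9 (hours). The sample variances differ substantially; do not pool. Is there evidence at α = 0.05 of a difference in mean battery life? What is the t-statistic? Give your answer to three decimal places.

Let group 1 = method A, group 2 = method B. H0: μ_1 = μ_2; H1: μ_1 ≠ μ_2 (Welch's two-sample t-test, two-sided).
t = (x̄_1 − x̄_2)/√(s_1²/n_1 + s_2²/n_2) = (416.4 − 453.4)/√(90.72²/17 + 33.9²/20) = -1.590
Welch–Satterthwaite df ≈ 19.79
Two-sided p-value ≈ 0.1277
Since p ≈ 0.1277 > α = 0.05, fail to reject H0; the evidence is not statistically significant.

-1.590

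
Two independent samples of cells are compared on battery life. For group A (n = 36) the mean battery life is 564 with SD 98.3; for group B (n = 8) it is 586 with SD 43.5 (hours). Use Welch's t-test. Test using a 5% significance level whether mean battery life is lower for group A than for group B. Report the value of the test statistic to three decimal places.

-0.979

Let group 1 = group A, group 2 = group B. H0: μ_1 = μ_2; H1: μ_1 < μ_2 (Welch's two-sample t-test, left-tailed).
t = (x̄_1 − x̄_2)/√(s_1²/n_1 + s_2²/n_2) = (564 − 586)/√(98.3²/36 + 43.5²/8) = -0.979
Welch–Satterthwaite df ≈ 25.37
p-value = P(T ≤ -0.979) ≈ 0.1684
Since p ≈ 0.1684 > α = 0.05, fail to reject H0; the data do not provide sufficient evidence against H0.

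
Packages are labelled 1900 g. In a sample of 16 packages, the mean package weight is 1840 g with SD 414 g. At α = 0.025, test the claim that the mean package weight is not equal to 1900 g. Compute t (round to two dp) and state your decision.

H0: μ = 1900; H1: μ ≠ 1900 (one-sample t-test, two-sided).
t = (x̄ − μ₀)/(s/√n) = (1840 − 1900)/(414/√16) = -0.58
df = n − 1 = 15
Two-sided p-value ≈ 0.5707
Since p ≈ 0.5707 > α = 0.025, fail to reject H0; the data do not provide sufficient evidence against H0.

t = -0.58; fail to reject H0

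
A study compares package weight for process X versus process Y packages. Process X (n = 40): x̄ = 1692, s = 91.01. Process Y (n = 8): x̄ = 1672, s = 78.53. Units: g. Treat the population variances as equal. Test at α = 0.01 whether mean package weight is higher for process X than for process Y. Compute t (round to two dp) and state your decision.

Let group 1 = process X, group 2 = process Y. H0: μ_1 = μ_2; H1: μ_1 > μ_2 (two-sample pooled-variance t-test, right-tailed).
s_p² = [(40−1)·91.01² + (8−1)·78.53²]/(40+8−2) = 7960.84
t = (1692 − 1672)/√[7960.84·(1/40 + 1/8)] = 0.58
df = n₁ + n₂ − 2 = 46
p-value = P(T ≥ 0.58) ≈ 0.283
Since p ≈ 0.283 > α = 0.01, fail to reject H0; the data do not provide sufficient evidence against H0.

t = 0.58; fail to reject H0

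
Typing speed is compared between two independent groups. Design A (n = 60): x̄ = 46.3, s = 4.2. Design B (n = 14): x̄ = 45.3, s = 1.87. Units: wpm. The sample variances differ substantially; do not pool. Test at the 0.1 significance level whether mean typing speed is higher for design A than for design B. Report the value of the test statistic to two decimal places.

Let group 1 = design A, group 2 = design B. H0: μ_1 = μ_2; H1: μ_1 > μ_2 (Welch's two-sample t-test, right-tailed).
t = (x̄_1 − x̄_2)/√(s_1²/n_1 + s_2²/n_2) = (46.3 − 45.3)/√(4.2²/60 + 1.87²/14) = 1.36
Welch–Satterthwaite df ≈ 47.20
p-value = P(T ≥ 1.36) ≈ 0.091
Since p ≈ 0.091 < α = 0.1, reject H0; the evidence is statistically significant.

1.36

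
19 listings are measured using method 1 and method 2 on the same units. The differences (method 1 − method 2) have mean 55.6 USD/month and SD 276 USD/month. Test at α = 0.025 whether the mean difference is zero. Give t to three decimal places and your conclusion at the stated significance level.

t = 0.878; fail to reject H0

H0: μ_d = 0; H1: μ_d ≠ 0 (paired t-test on the differences, two-sided).
t = d̄/(s_d/√n) = 55.6/(276/√19) = 0.878
df = n − 1 = 18
Two-sided p-value ≈ 0.391
Since p ≈ 0.391 > α = 0.025, fail to reject H0; the data do not provide sufficient evidence against H0.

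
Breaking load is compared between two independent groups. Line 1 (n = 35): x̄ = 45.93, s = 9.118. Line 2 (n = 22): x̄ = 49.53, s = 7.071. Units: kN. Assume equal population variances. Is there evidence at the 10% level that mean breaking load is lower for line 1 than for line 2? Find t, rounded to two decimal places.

Let group 1 = line 1, group 2 = line 2. H0: μ_1 = μ_2; H1: μ_1 < μ_2 (two-sample pooled-variance t-test, left-tailed).
s_p² = [(35−1)·9.118² + (22−1)·7.071²]/(35+22−2) = 70.4849
t = (45.93 − 49.53)/√[70.4849·(1/35 + 1/22)] = -1.58
df = n₁ + n₂ − 2 = 55
p-value = P(T ≤ -1.58) ≈ 0.0604
Since p ≈ 0.0604 < α = 0.1, reject H0; the data support H1.

-1.58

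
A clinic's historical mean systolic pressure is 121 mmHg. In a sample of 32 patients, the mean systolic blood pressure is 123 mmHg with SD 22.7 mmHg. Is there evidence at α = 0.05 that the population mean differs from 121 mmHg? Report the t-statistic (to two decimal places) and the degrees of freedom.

t = 0.50, df = 31

H0: μ = 121; H1: μ ≠ 121 (one-sample t-test, two-sided).
t = (x̄ − μ₀)/(s/√n) = (123 − 121)/(22.7/√32) = 0.50
df = n − 1 = 31
Two-sided p-value ≈ 0.6217
Since p ≈ 0.6217 > α = 0.05, fail to reject H0; the evidence is not statistically significant.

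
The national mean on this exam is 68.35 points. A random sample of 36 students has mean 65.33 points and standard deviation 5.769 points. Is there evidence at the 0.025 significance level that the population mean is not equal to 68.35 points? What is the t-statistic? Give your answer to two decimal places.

-3.14

H0: μ = 68.35; H1: μ ≠ 68.35 (one-sample t-test, two-sided).
t = (x̄ − μ₀)/(s/√n) = (65.33 − 68.35)/(5.769/√36) = -3.14
df = n − 1 = 35
Two-sided p-value ≈ 0.0034
Since p ≈ 0.0034 < α = 0.025, reject H0; the evidence is statistically significant.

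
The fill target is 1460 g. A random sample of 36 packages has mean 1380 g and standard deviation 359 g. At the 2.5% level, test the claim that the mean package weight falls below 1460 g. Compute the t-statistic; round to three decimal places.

H0: μ = 1460; H1: μ < 1460 (one-sample t-test, left-tailed).
t = (x̄ − μ₀)/(s/√n) = (1380 − 1460)/(359/√36) = -1.337
df = n − 1 = 35
p-value = P(T ≤ -1.337) ≈ 0.0949
Since p ≈ 0.0949 > α = 0.025, fail to reject H0; the data do not provide sufficient evidence against H0.

-1.337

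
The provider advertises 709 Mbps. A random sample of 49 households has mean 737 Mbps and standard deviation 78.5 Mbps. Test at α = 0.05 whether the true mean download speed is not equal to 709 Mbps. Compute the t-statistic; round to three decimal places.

H0: μ = 709; H1: μ ≠ 709 (one-sample t-test, two-sided).
t = (x̄ − μ₀)/(s/√n) = (737 − 709)/(78.5/√49) = 2.497
df = n − 1 = 48
Two-sided p-value ≈ 0.0160
Since p ≈ 0.0160 < α = 0.05, reject H0; the data support H1.

2.497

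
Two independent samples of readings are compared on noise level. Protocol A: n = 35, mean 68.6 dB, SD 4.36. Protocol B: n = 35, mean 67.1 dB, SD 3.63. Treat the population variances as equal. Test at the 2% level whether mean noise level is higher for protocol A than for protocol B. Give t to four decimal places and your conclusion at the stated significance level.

t = 1.5642; fail to reject H0

Let group 1 = protocol A, group 2 = protocol B. H0: μ_1 = μ_2; H1: μ_1 > μ_2 (two-sample pooled-variance t-test, right-tailed).
s_p² = [(35−1)·4.36² + (35−1)·3.63²]/(35+35−2) = 16.0932
t = (68.6 − 67.1)/√[16.0932·(1/35 + 1/35)] = 1.5642
df = n₁ + n₂ − 2 = 68
p-value = P(T ≥ 1.5642) ≈ 0.061
Since p ≈ 0.061 > α = 0.02, fail to reject H0; the evidence is not statistically significant.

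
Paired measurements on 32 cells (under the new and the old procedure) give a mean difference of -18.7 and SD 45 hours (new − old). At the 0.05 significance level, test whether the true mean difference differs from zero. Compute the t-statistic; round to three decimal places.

-2.351

H0: μ_d = 0; H1: μ_d ≠ 0 (paired t-test on the differences, two-sided).
t = d̄/(s_d/√n) = -18.7/(45/√32) = -2.351
df = n − 1 = 31
Two-sided p-value ≈ 0.025
Since p ≈ 0.025 < α = 0.05, reject H0; the evidence is statistically significant.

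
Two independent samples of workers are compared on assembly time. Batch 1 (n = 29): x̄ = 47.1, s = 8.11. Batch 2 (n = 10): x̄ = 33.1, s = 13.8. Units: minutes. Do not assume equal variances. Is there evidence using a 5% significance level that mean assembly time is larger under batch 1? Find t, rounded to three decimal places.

Let group 1 = batch 1, group 2 = batch 2. H0: μ_1 = μ_2; H1: μ_1 > μ_2 (Welch's two-sample t-test, right-tailed).
t = (x̄_1 − x̄_2)/√(s_1²/n_1 + s_2²/n_2) = (47.1 − 33.1)/√(8.11²/29 + 13.8²/10) = 3.033
Welch–Satterthwaite df ≈ 11.22
p-value = P(T ≥ 3.033) ≈ 0.006
Since p ≈ 0.006 < α = 0.05, reject H0; the evidence is statistically significant.

3.033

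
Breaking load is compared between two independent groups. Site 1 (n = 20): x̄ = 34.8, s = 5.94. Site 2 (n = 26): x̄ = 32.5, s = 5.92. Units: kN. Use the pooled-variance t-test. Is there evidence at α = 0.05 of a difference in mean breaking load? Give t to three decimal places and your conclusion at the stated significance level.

t = 1.304; fail to reject H0

Let group 1 = site 1, group 2 = site 2. H0: μ_1 = μ_2; H1: μ_1 ≠ μ_2 (two-sample pooled-variance t-test, two-sided).
s_p² = [(20−1)·5.94² + (26−1)·5.92²]/(20+26−2) = 35.1488
t = (34.8 − 32.5)/√[35.1488·(1/20 + 1/26)] = 1.304
df = n₁ + n₂ − 2 = 44
Two-sided p-value ≈ 0.1989
Since p ≈ 0.1989 > α = 0.05, fail to reject H0; the data do not provide sufficient evidence against H0.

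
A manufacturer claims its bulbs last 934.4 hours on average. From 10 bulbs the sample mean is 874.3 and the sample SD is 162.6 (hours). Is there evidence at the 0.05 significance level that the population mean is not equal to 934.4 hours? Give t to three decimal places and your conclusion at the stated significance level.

H0: μ = 934.4; H1: μ ≠ 934.4 (one-sample t-test, two-sided).
t = (x̄ − μ₀)/(s/√n) = (874.3 − 934.4)/(162.6/√10) = -1.169
df = n − 1 = 9
Two-sided p-value ≈ 0.272
Since p ≈ 0.272 > α = 0.05, fail to reject H0; the evidence is not statistically significant.

t = -1.169; fail to reject H0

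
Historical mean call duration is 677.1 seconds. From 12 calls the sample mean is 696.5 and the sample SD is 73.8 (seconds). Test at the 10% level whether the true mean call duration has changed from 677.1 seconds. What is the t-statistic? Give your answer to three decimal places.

H0: μ = 677.1; H1: μ ≠ 677.1 (one-sample t-test, two-sided).
t = (x̄ − μ₀)/(s/√n) = (696.5 − 677.1)/(73.8/√12) = 0.911
df = n − 1 = 11
Two-sided p-value ≈ 0.3820
Since p ≈ 0.3820 > α = 0.1, fail to reject H0; the evidence is not statistically significant.

0.911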